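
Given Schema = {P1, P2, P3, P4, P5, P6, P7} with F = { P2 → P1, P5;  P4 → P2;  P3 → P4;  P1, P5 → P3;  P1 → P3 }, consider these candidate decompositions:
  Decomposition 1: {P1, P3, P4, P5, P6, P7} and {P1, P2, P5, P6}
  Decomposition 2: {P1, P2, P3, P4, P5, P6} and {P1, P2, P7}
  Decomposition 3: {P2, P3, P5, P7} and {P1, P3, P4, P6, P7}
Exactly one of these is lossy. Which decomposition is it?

Decomposition 2

Decomposition 1: common = {P1, P5, P6}, closure = {P1, P2, P3, P4, P5, P6} → lossless.
Decomposition 2: common = {P1, P2}, closure = {P1, P2, P3, P4, P5} → lossy.
Decomposition 3: common = {P3, P7}, closure = {P1, P2, P3, P4, P5, P7} → lossless.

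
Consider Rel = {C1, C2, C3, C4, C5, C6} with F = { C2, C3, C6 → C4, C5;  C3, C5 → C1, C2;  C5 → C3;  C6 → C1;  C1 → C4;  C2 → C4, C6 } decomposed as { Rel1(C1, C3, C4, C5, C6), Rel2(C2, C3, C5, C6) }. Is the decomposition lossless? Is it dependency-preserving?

Lossless test: (C3, C5, C6)⁺ = {C1, C2, C3, C4, C5, C6}, which contains all of one fragment — lossless.
Dependency preservation: C2, C3, C6 → C4, C5; C3, C5 → C1, C2; C2 → C4, C6 are not contained in any single fragment, but the restricted closure of each left-hand side across the fragments still reaches the right-hand side; the remaining FDs each lie inside some fragment. All dependencies are preserved.

lossless and dependency-preserving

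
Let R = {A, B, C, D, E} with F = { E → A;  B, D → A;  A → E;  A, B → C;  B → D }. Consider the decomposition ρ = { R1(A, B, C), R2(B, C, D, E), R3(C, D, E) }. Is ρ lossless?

Chase test. Columns are A, B, C, D, E; row i has aⱼ where attribute j ∈ Ri, else bᵢⱼ.
Initial tableau (one row per fragment):
  row 1: a1 a2 a3 b14 b15
  row 2: b21 a2 a3 a4 a5
  row 3: b31 b32 a3 a4 a5
Rows 2 and 3 agree on E; apply E→A and equate their A entries.
Rows 1 and 2 agree on B; apply B→D and equate their D entries.
Rows 1 and 2 agree on B, D; apply B, D→A and equate their A entries.
Rows 1 and 2 agree on A; apply A→E and equate their E entries.
Row 1 is now all distinguished symbols — the join is lossless.

Yes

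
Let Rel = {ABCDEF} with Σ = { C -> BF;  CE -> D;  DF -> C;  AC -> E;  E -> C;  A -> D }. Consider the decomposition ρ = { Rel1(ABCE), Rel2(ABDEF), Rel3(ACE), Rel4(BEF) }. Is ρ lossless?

Chase test. Columns are ABCDEF; row i has aⱼ where attribute j ∈ Reli, else bᵢⱼ.
Initial tableau (one row per fragment):
  row 1: a1 a2 a3 b14 a5 b16
  row 2: a1 a2 b23 a4 a5 a6
  row 3: a1 b32 a3 b34 a5 b36
  row 4: b41 a2 b43 b44 a5 a6
Rows 1 and 3 agree on C; apply C→BF and equate their BF entries.
Rows 1 and 3 agree on CE; apply CE→D and equate their D entries.
Rows 1 and 2 agree on E; apply E→C and equate their C entries.
Rows 1 and 4 agree on E; apply E→C and equate their C entries.
Rows 1 and 2 agree on A; apply A→D and equate their D entries.
Rows 1 and 2 agree on C; apply C→BF and equate their BF entries.
Rows 1 and 4 agree on CE; apply CE→D and equate their D entries.
Row 1 is now all distinguished symbols — the join is lossless.

Yes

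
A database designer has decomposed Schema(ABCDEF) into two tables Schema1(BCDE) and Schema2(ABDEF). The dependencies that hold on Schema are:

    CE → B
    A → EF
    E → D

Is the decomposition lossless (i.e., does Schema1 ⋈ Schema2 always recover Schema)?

Common attributes: Schema1 ∩ Schema2 = {BDE}.
No dependency enlarges {BDE}, so (BDE)⁺ = {BDE}.
The closure contains neither all of Schema1 = {BCDE} nor all of Schema2 = {ABDEF}, so the common attributes are not a superkey of either fragment. The join is lossy.

No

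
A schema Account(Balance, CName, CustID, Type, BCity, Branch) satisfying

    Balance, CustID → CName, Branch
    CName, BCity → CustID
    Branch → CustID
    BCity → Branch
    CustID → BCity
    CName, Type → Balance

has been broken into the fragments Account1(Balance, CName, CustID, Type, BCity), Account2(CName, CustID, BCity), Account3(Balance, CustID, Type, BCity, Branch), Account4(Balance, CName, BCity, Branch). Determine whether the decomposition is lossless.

Yes

Chase test. Columns are Balance, CName, CustID, Type, BCity, Branch; row i has aⱼ where attribute j ∈ Accounti, else bᵢⱼ.
Initial tableau (one row per fragment):
  row 1: a1 a2 a3 a4 a5 b16
  row 2: b21 a2 a3 b24 a5 b26
  row 3: a1 b32 a3 a4 a5 a6
  row 4: a1 a2 b43 b44 a5 a6
Rows 1 and 3 agree on Balance, CustID; apply Balance, CustID→CName, Branch and equate their CName, Branch entries.
Rows 1 and 4 agree on CName, BCity; apply CName, BCity→CustID and equate their CustID entries.
Rows 1 and 2 agree on BCity; apply BCity→Branch and equate their Branch entries.
Row 1 is now all distinguished symbols — the join is lossless.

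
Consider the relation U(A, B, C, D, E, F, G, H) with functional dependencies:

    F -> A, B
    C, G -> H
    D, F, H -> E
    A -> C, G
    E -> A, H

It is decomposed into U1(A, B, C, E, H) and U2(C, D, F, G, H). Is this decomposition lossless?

No

Common attributes: U1 ∩ U2 = {C, H}.
No dependency enlarges {C, H}, so (C, H)⁺ = {C, H}.
The closure contains neither all of U1 = {A, B, C, E, H} nor all of U2 = {C, D, F, G, H}, so the common attributes are not a superkey of either fragment. The join is lossy.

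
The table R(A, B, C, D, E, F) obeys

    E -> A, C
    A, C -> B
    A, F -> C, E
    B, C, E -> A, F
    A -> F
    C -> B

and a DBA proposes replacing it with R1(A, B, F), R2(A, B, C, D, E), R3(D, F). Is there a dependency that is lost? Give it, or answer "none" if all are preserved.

none

E → A, C lies within R2.
A, C → B lies within R2.
A, F → C, E: restricted closure across fragments reaches C, E.
B, C, E → A, F: restricted closure across fragments reaches A, F.
A → F lies within R1.
C → B lies within R2.
Every dependency is enforceable on the fragments, so the decomposition is dependency-preserving.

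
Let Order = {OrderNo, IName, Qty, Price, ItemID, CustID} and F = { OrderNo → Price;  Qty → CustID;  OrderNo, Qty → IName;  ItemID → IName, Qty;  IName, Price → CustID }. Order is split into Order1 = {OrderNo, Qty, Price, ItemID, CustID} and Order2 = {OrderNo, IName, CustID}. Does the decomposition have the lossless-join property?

No

Common attributes: Order1 ∩ Order2 = {OrderNo, CustID}.
Closure of {OrderNo, CustID}: OrderNo → Price applies, adding Price. So (OrderNo, CustID)⁺ = {OrderNo, Price, CustID}.
The closure contains neither all of Order1 = {OrderNo, Qty, Price, ItemID, CustID} nor all of Order2 = {OrderNo, IName, CustID}, so the common attributes are not a superkey of either fragment. The join is lossy.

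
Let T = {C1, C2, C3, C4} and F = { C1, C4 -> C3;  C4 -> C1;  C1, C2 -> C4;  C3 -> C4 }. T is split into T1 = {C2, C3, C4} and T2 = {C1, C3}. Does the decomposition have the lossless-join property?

Common attributes: T1 ∩ T2 = {C3}.
Closure of {C3}: C3 → C4 applies, adding C4; C4 → C1 applies, adding C1. So (C3)⁺ = {C1, C3, C4}.
This closure contains every attribute of T2, so T1 ∩ T2 → T2. The join is lossless.

Yes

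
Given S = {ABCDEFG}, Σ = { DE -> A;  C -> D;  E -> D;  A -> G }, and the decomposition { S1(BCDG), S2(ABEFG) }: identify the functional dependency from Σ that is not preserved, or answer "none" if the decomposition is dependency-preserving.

E -> D

Check E → D: no single fragment contains all of {DE}, and the restricted closure of {E} across the fragments never reaches {D}.
DE → A is preserved.
C → D is preserved.
A → G is preserved.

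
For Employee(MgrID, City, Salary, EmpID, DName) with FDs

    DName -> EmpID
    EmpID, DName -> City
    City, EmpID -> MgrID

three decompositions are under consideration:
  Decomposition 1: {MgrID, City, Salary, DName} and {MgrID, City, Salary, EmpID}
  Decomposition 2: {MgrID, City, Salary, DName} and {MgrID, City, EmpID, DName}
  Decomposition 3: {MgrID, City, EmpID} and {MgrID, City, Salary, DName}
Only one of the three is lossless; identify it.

Decomposition 1: common = {MgrID, City, Salary}, closure = {MgrID, City, Salary} → lossy.
Decomposition 2: common = {MgrID, City, DName}, closure = {MgrID, City, EmpID, DName} → lossless.
Decomposition 3: common = {MgrID, City}, closure = {MgrID, City} → lossy.

Decomposition 2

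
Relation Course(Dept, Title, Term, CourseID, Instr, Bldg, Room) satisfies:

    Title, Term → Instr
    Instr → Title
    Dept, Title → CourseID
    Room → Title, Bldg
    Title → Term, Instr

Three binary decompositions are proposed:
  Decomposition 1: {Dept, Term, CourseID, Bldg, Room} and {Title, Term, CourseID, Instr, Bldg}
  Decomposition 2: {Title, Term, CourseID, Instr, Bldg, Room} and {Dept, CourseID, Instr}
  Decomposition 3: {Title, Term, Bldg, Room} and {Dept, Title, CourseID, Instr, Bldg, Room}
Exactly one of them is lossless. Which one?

Decomposition 1: common = {Term, CourseID, Bldg}, closure = {Term, CourseID, Bldg} → lossy.
Decomposition 2: common = {CourseID, Instr}, closure = {Title, Term, CourseID, Instr} → lossy.
Decomposition 3: common = {Title, Bldg, Room}, closure = {Title, Term, Instr, Bldg, Room} → lossless.

Decomposition 3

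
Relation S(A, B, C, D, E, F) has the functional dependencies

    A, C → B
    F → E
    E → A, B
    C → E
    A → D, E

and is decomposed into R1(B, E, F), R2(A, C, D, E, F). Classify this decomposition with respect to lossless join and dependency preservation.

lossless and dependency-preserving

Lossless test: (E, F)⁺ = {A, B, D, E, F}, which contains all of one fragment — lossless.
Dependency preservation: A, C → B; E → A, B are not contained in any single fragment, but the restricted closure of each left-hand side across the fragments still reaches the right-hand side; the remaining FDs each lie inside some fragment. All dependencies are preserved.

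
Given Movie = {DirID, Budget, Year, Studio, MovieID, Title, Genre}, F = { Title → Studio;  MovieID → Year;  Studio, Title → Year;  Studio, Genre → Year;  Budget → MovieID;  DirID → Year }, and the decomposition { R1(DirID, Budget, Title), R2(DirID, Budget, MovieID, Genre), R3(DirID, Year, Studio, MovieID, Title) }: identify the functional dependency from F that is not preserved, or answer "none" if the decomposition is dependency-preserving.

Check Studio, Genre → Year: no single fragment contains all of {Year, Studio, Genre}, and the restricted closure of {Studio, Genre} across the fragments never reaches {Year}.
Title → Studio is preserved.
MovieID → Year is preserved.
Studio, Title → Year is preserved.
Budget → MovieID is preserved.
DirID → Year is preserved.

Studio, Genre → Year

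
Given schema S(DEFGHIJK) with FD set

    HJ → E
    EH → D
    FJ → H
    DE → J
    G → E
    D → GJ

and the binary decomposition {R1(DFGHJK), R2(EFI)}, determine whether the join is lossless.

Common attributes: R1 ∩ R2 = {F}.
No dependency enlarges {F}, so (F)⁺ = {F}.
The closure contains neither all of R1 = {DFGHJK} nor all of R2 = {EFI}, so the common attributes are not a superkey of either fragment. The join is lossy.

No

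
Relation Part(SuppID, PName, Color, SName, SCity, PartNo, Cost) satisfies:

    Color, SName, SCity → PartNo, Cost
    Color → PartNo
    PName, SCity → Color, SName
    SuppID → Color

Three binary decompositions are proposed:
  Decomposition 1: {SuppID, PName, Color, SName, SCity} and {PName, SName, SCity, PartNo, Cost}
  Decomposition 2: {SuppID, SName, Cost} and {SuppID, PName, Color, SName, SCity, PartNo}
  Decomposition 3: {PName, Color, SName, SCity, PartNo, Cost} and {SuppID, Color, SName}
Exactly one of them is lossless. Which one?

Decomposition 1: common = {PName, SName, SCity}, closure = {PName, Color, SName, SCity, PartNo, Cost} → lossless.
Decomposition 2: common = {SuppID, SName}, closure = {SuppID, Color, SName, PartNo} → lossy.
Decomposition 3: common = {Color, SName}, closure = {Color, SName, PartNo} → lossy.

Decomposition 1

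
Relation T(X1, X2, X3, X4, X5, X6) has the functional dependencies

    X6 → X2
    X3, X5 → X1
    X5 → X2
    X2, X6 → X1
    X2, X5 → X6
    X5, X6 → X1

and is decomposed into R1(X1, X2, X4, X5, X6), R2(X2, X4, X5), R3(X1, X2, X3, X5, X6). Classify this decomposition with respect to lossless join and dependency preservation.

lossy but dependency-preserving

Lossless test (chase): Rows 1 and 2 agree on X2, X5; apply X2, X5→X6 and equate their X6 entries. Rows 1 and 2 agree on X5, X6; apply X5, X6→X1 and equate their X1 entries. No row becomes fully distinguished — the join is lossy.
Dependency preservation: every FD's attributes lie within a single fragment, so each can be enforced locally — preserved.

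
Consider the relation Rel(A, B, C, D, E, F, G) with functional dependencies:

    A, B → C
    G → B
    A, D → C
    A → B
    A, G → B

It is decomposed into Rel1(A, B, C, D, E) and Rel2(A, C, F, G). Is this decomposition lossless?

No

Common attributes: Rel1 ∩ Rel2 = {A, C}.
Closure of {A, C}: A → B applies, adding B. So (A, C)⁺ = {A, B, C}.
The closure contains neither all of Rel1 = {A, B, C, D, E} nor all of Rel2 = {A, C, F, G}, so the common attributes are not a superkey of either fragment. The join is lossy.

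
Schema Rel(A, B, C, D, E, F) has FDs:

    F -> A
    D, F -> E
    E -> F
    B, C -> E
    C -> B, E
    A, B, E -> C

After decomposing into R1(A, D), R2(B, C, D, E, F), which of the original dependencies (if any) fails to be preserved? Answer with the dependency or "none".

F -> A

Check F → A: no single fragment contains all of {A, F}, and the restricted closure of {F} across the fragments never reaches {A}.
D, F → E is preserved.
E → F is preserved.
B, C → E is preserved.
C → B, E is preserved.
A, B, E → C is preserved.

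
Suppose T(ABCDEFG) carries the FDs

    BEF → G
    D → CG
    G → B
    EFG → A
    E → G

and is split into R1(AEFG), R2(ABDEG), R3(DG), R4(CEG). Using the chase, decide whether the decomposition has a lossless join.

No

Chase test. Columns are ABCDEFG; row i has aⱼ where attribute j ∈ Ri, else bᵢⱼ.
Initial tableau (one row per fragment):
  row 1: a1 b12 b13 b14 a5 a6 a7
  row 2: a1 a2 b23 a4 a5 b26 a7
  row 3: b31 b32 b33 a4 b35 b36 a7
  row 4: b41 b42 a3 b44 a5 b46 a7
Rows 2 and 3 agree on D; apply D→CG and equate their CG entries.
Rows 1 and 2 agree on G; apply G→B and equate their B entries.
Rows 1 and 3 agree on G; apply G→B and equate their B entries.
Rows 1 and 4 agree on G; apply G→B and equate their B entries.
No row becomes fully distinguished — the join is lossy.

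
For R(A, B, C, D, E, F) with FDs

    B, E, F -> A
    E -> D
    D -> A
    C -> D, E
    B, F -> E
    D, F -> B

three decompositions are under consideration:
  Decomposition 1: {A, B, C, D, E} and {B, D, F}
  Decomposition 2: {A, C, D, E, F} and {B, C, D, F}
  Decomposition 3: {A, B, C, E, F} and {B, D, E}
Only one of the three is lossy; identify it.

Decomposition 1: common = {B, D}, closure = {A, B, D} → lossy.
Decomposition 2: common = {C, D, F}, closure = {A, B, C, D, E, F} → lossless.
Decomposition 3: common = {B, E}, closure = {A, B, D, E} → lossless.

Decomposition 1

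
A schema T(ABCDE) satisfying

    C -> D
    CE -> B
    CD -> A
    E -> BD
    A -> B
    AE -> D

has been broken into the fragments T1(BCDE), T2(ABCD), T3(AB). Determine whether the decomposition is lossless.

Yes

Chase test. Columns are ABCDE; row i has aⱼ where attribute j ∈ Ti, else bᵢⱼ.
Initial tableau (one row per fragment):
  row 1: b11 a2 a3 a4 a5
  row 2: a1 a2 a3 a4 b25
  row 3: a1 a2 b33 b34 b35
Rows 1 and 2 agree on CD; apply CD→A and equate their A entries.
Row 1 is now all distinguished symbols — the join is lossless.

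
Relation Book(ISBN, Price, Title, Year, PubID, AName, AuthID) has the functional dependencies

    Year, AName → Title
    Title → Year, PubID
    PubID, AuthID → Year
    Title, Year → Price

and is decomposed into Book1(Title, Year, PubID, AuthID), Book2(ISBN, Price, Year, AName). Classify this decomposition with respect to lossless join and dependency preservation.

lossy and not dependency-preserving

Lossless test: (Year)⁺ = {Year}, which is a superkey of neither fragment — lossy.
Dependency preservation: the restricted closure of {Year, AName} across the fragments never reaches {Title}, so Year, AName → Title cannot be enforced without a join — not preserved.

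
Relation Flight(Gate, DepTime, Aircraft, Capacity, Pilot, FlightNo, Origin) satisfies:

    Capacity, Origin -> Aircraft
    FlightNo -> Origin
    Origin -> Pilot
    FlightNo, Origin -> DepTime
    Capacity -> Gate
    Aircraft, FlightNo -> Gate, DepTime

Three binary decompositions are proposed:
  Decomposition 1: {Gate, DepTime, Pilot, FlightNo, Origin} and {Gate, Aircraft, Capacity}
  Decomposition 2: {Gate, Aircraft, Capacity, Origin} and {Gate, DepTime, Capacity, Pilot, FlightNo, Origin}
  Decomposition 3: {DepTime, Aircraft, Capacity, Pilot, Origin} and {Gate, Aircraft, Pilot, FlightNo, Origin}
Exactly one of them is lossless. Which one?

Decomposition 1: common = {Gate}, closure = {Gate} → lossy.
Decomposition 2: common = {Gate, Capacity, Origin}, closure = {Gate, Aircraft, Capacity, Pilot, Origin} → lossless.
Decomposition 3: common = {Aircraft, Pilot, Origin}, closure = {Aircraft, Pilot, Origin} → lossy.

Decomposition 2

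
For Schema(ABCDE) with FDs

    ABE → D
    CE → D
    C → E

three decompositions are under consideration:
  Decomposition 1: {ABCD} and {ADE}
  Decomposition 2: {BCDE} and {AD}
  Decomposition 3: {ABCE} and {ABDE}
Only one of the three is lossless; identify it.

Decomposition 1: common = {AD}, closure = {AD} → lossy.
Decomposition 2: common = {D}, closure = {D} → lossy.
Decomposition 3: common = {ABE}, closure = {ABDE} → lossless.

Decomposition 3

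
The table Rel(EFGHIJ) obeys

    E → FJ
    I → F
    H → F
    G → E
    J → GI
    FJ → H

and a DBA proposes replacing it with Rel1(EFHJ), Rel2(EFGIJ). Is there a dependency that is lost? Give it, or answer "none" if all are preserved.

none

E → FJ lies within Rel1.
I → F lies within Rel2.
H → F lies within Rel1.
G → E lies within Rel2.
J → GI lies within Rel2.
FJ → H lies within Rel1.
Every dependency is enforceable on the fragments, so the decomposition is dependency-preserving.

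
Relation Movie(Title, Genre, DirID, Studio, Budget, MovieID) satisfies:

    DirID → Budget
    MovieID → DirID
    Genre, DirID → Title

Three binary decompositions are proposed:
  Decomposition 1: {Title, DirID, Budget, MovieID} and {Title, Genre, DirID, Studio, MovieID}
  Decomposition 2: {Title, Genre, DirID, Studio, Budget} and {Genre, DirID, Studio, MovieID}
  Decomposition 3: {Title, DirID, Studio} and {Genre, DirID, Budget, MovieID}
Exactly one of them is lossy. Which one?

Decomposition 1: common = {Title, DirID, MovieID}, closure = {Title, DirID, Budget, MovieID} → lossless.
Decomposition 2: common = {Genre, DirID, Studio}, closure = {Title, Genre, DirID, Studio, Budget} → lossless.
Decomposition 3: common = {DirID}, closure = {DirID, Budget} → lossy.

Decomposition 3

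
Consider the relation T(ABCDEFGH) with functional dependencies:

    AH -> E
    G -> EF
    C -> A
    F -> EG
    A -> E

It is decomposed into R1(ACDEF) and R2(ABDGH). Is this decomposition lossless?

Common attributes: R1 ∩ R2 = {AD}.
Closure of {AD}: A → E applies, adding E. So (AD)⁺ = {ADE}.
The closure contains neither all of R1 = {ACDEF} nor all of R2 = {ABDGH}, so the common attributes are not a superkey of either fragment. The join is lossy.

No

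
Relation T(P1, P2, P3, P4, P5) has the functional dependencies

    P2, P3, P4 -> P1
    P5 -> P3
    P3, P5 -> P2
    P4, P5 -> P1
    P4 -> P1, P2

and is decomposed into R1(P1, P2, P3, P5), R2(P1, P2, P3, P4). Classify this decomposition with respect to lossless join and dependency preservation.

lossy but dependency-preserving

Lossless test: (P1, P2, P3)⁺ = {P1, P2, P3}, which is a superkey of neither fragment — lossy.
Dependency preservation: P4, P5 → P1 is not contained in any single fragment, but the restricted closure of its left-hand side across the fragments still reaches the right-hand side; the remaining FDs each lie inside some fragment. All dependencies are preserved.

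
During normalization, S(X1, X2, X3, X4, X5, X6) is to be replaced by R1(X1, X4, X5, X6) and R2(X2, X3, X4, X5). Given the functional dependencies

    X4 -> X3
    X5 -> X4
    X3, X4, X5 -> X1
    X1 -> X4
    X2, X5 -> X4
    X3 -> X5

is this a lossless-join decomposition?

No

Common attributes: R1 ∩ R2 = {X4, X5}.
Closure of {X4, X5}: X4 → X3 applies, adding X3; X3, X4, X5 → X1 applies, adding X1. So (X4, X5)⁺ = {X1, X3, X4, X5}.
The closure contains neither all of R1 = {X1, X4, X5, X6} nor all of R2 = {X2, X3, X4, X5}, so the common attributes are not a superkey of either fragment. The join is lossy.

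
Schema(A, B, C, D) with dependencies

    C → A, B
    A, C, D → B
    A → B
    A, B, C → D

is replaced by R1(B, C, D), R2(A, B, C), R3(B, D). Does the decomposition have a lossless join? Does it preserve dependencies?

lossless and dependency-preserving

Lossless test (chase): Rows 1 and 2 agree on C; apply C→A, B and equate their A, B entries. Rows 1 and 2 agree on A, B, C; apply A, B, C→D and equate their D entries. Row 1 is now all distinguished symbols — the join is lossless.
Dependency preservation: A, C, D → B; A, B, C → D are not contained in any single fragment, but the restricted closure of each left-hand side across the fragments still reaches the right-hand side; the remaining FDs each lie inside some fragment. All dependencies are preserved.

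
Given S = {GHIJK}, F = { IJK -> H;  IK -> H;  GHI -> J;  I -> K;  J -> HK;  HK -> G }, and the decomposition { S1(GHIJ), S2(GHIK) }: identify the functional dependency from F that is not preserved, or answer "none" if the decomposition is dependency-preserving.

Check J → HK: no single fragment contains all of {HJK}, and the restricted closure of {J} across the fragments never reaches {HK}.
IJK → H is preserved.
IK → H is preserved.
GHI → J is preserved.
I → K is preserved.
HK → G is preserved.

J -> HK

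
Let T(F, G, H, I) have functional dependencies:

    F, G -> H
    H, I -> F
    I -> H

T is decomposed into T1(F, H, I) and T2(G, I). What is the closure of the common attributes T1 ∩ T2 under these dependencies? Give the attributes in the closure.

F, H, I

T1 ∩ T2 = {I}.
I → H applies, adding H
H, I → F applies, adding F
Closure: {F, H, I}.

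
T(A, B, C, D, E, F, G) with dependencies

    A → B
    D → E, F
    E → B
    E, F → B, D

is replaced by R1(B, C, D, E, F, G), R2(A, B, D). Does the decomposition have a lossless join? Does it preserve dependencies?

Lossless test: (B, D)⁺ = {B, D, E, F}, which is a superkey of neither fragment — lossy.
Dependency preservation: every FD's attributes lie within a single fragment, so each can be enforced locally — preserved.

lossy but dependency-preserving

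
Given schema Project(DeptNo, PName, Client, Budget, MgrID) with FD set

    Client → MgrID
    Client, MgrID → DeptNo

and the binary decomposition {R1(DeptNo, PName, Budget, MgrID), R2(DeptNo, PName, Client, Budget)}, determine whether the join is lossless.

No

Common attributes: R1 ∩ R2 = {DeptNo, PName, Budget}.
No dependency enlarges {DeptNo, PName, Budget}, so (DeptNo, PName, Budget)⁺ = {DeptNo, PName, Budget}.
The closure contains neither all of R1 = {DeptNo, PName, Budget, MgrID} nor all of R2 = {DeptNo, PName, Client, Budget}, so the common attributes are not a superkey of either fragment. The join is lossy.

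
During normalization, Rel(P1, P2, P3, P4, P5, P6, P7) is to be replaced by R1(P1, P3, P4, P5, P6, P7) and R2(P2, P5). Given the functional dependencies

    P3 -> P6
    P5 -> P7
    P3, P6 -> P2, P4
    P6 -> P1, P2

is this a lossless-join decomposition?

Common attributes: R1 ∩ R2 = {P5}.
Closure of {P5}: P5 → P7 applies, adding P7. So (P5)⁺ = {P5, P7}.
The closure contains neither all of R1 = {P1, P3, P4, P5, P6, P7} nor all of R2 = {P2, P5}, so the common attributes are not a superkey of either fragment. The join is lossy.

No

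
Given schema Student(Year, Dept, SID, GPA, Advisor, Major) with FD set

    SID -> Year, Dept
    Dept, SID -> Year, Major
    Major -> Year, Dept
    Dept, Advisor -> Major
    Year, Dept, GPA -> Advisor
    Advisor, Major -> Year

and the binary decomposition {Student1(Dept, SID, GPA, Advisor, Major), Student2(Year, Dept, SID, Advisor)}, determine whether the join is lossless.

Yes

Common attributes: Student1 ∩ Student2 = {Dept, SID, Advisor}.
Closure of {Dept, SID, Advisor}: SID → Year, Dept applies, adding Year; Dept, SID → Year, Major applies, adding Major. So (Dept, SID, Advisor)⁺ = {Year, Dept, SID, Advisor, Major}.
This closure contains every attribute of Student2, so Student1 ∩ Student2 → Student2. The join is lossless.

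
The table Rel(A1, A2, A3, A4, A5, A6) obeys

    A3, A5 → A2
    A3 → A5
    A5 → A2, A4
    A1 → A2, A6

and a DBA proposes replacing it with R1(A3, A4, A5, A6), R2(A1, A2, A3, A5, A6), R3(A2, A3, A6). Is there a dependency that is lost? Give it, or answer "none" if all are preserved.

A3, A5 → A2 lies within R2.
A3 → A5 lies within R1.
A5 → A2, A4: restricted closure across fragments reaches A2, A4.
A1 → A2, A6 lies within R2.
Every dependency is enforceable on the fragments, so the decomposition is dependency-preserving.

none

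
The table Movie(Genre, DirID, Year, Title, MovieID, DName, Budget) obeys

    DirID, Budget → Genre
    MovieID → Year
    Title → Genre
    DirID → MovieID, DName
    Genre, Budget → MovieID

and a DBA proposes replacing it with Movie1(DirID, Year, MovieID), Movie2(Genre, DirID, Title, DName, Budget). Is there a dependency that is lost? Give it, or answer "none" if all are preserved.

Genre, Budget → MovieID

Check Genre, Budget → MovieID: no single fragment contains all of {Genre, MovieID, Budget}, and the restricted closure of {Genre, Budget} across the fragments never reaches {MovieID}.
DirID, Budget → Genre is preserved.
MovieID → Year is preserved.
Title → Genre is preserved.
DirID → MovieID, DName is preserved.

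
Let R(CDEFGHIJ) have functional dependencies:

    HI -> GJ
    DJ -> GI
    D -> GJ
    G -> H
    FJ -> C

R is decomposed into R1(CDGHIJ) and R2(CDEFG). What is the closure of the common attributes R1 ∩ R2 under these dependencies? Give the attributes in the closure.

R1 ∩ R2 = {CDG}.
D → GJ applies, adding J
G → H applies, adding H
DJ → GI applies, adding I
Closure: {CDGHIJ}.

CDGHIJ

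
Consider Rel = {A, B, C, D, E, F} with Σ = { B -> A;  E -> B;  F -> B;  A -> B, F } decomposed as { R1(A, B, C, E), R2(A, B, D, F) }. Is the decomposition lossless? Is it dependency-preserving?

Lossless test: (A, B)⁺ = {A, B, F}, which is a superkey of neither fragment — lossy.
Dependency preservation: every FD's attributes lie within a single fragment, so each can be enforced locally — preserved.

lossy but dependency-preserving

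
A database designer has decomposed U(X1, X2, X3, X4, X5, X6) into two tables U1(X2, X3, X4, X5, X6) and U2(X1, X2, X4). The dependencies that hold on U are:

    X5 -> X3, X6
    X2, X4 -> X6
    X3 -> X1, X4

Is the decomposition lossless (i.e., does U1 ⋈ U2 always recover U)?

No

Common attributes: U1 ∩ U2 = {X2, X4}.
Closure of {X2, X4}: X2, X4 → X6 applies, adding X6. So (X2, X4)⁺ = {X2, X4, X6}.
The closure contains neither all of U1 = {X2, X3, X4, X5, X6} nor all of U2 = {X1, X2, X4}, so the common attributes are not a superkey of either fragment. The join is lossy.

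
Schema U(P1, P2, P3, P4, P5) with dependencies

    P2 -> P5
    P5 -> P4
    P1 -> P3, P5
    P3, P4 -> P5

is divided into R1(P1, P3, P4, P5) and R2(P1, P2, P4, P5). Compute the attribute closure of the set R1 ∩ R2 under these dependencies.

R1 ∩ R2 = {P1, P4, P5}.
P1 → P3, P5 applies, adding P3
Closure: {P1, P3, P4, P5}.

P1, P3, P4, P5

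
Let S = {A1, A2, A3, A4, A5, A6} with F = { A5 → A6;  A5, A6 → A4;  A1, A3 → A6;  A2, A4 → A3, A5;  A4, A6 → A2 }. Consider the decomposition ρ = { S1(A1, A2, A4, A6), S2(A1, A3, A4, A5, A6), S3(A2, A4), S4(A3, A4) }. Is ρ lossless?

Yes

Chase test. Columns are A1, A2, A3, A4, A5, A6; row i has aⱼ where attribute j ∈ Si, else bᵢⱼ.
Initial tableau (one row per fragment):
  row 1: a1 a2 b13 a4 b15 a6
  row 2: a1 b22 a3 a4 a5 a6
  row 3: b31 a2 b33 a4 b35 b36
  row 4: b41 b42 a3 a4 b45 b46
Rows 1 and 3 agree on A2, A4; apply A2, A4→A3, A5 and equate their A3, A5 entries.
Rows 1 and 2 agree on A4, A6; apply A4, A6→A2 and equate their A2 entries.
Rows 1 and 3 agree on A5; apply A5→A6 and equate their A6 entries.
Rows 1 and 2 agree on A2, A4; apply A2, A4→A3, A5 and equate their A3, A5 entries.
Row 1 is now all distinguished symbols — the join is lossless.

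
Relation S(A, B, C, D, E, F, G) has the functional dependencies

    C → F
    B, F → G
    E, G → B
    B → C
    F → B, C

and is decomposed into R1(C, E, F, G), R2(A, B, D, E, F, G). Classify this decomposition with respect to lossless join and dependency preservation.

lossless and dependency-preserving

Lossless test: (E, F, G)⁺ = {B, C, E, F, G}, which contains all of one fragment — lossless.
Dependency preservation: B → C; F → B, C are not contained in any single fragment, but the restricted closure of each left-hand side across the fragments still reaches the right-hand side; the remaining FDs each lie inside some fragment. All dependencies are preserved.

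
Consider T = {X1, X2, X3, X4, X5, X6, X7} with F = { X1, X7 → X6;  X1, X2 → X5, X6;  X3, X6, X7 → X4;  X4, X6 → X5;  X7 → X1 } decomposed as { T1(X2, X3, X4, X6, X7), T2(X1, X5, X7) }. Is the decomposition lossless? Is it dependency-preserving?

lossy and not dependency-preserving

Lossless test: (X7)⁺ = {X1, X6, X7}, which is a superkey of neither fragment — lossy.
Dependency preservation: the restricted closure of {X1, X2} across the fragments never reaches {X5, X6}, so X1, X2 → X5, X6 cannot be enforced without a join — not preserved.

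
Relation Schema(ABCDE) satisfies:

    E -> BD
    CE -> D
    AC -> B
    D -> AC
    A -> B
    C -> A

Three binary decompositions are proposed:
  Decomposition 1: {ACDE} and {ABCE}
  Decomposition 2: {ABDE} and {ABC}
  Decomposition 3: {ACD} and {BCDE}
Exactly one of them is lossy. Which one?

Decomposition 1: common = {ACE}, closure = {ABCDE} → lossless.
Decomposition 2: common = {AB}, closure = {AB} → lossy.
Decomposition 3: common = {CD}, closure = {ABCD} → lossless.

Decomposition 2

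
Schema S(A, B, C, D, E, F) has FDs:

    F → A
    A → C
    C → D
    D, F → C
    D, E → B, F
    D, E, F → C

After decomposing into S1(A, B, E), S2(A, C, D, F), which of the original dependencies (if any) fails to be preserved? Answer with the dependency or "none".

Check D, E → B, F: no single fragment contains all of {B, D, E, F}, and the restricted closure of {D, E} across the fragments never reaches {B, F}.
F → A is preserved.
A → C is preserved.
C → D is preserved.
D, F → C is preserved.
D, E, F → C is preserved.

D, E → B, F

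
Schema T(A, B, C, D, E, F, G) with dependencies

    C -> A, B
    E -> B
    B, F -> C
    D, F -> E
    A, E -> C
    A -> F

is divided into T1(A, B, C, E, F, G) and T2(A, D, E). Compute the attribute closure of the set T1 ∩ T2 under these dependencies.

A, B, C, E, F

T1 ∩ T2 = {A, E}.
E → B applies, adding B
A, E → C applies, adding C
A → F applies, adding F
Closure: {A, B, C, E, F}.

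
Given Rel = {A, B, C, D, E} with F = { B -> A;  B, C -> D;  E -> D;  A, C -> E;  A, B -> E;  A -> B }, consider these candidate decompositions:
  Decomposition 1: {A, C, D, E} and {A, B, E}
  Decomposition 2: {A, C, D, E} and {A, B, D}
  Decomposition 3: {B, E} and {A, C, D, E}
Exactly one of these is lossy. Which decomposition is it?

Decomposition 1: common = {A, E}, closure = {A, B, D, E} → lossless.
Decomposition 2: common = {A, D}, closure = {A, B, D, E} → lossless.
Decomposition 3: common = {E}, closure = {D, E} → lossy.

Decomposition 3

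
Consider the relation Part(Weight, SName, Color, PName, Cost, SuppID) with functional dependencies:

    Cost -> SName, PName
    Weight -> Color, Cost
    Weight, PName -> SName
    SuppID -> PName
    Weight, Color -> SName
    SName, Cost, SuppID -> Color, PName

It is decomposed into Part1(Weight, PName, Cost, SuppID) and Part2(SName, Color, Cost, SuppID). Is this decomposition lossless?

Common attributes: Part1 ∩ Part2 = {Cost, SuppID}.
Closure of {Cost, SuppID}: Cost → SName, PName applies, adding SName, PName; SName, Cost, SuppID → Color, PName applies, adding Color. So (Cost, SuppID)⁺ = {SName, Color, PName, Cost, SuppID}.
This closure contains every attribute of Part2, so Part1 ∩ Part2 → Part2. The join is lossless.

Yes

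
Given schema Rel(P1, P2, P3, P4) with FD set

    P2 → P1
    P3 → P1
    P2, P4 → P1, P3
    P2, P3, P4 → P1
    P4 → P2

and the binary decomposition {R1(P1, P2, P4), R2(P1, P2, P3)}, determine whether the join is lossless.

No

Common attributes: R1 ∩ R2 = {P1, P2}.
No dependency enlarges {P1, P2}, so (P1, P2)⁺ = {P1, P2}.
The closure contains neither all of R1 = {P1, P2, P4} nor all of R2 = {P1, P2, P3}, so the common attributes are not a superkey of either fragment. The join is lossy.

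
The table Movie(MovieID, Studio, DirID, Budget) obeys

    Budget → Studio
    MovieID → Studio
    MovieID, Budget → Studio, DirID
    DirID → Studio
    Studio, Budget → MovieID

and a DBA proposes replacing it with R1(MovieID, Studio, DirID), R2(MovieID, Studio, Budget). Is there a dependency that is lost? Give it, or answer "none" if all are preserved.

MovieID, Budget → Studio, DirID

Check MovieID, Budget → Studio, DirID: no single fragment contains all of {MovieID, Studio, DirID, Budget}, and the restricted closure of {MovieID, Budget} across the fragments never reaches {Studio, DirID}.
Budget → Studio is preserved.
MovieID → Studio is preserved.
DirID → Studio is preserved.
Studio, Budget → MovieID is preserved.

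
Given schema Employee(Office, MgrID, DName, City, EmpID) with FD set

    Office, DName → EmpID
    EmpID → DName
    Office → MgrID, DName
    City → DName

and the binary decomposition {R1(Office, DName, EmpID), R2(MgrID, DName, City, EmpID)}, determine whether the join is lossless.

Common attributes: R1 ∩ R2 = {DName, EmpID}.
No dependency enlarges {DName, EmpID}, so (DName, EmpID)⁺ = {DName, EmpID}.
The closure contains neither all of R1 = {Office, DName, EmpID} nor all of R2 = {MgrID, DName, City, EmpID}, so the common attributes are not a superkey of either fragment. The join is lossy.

No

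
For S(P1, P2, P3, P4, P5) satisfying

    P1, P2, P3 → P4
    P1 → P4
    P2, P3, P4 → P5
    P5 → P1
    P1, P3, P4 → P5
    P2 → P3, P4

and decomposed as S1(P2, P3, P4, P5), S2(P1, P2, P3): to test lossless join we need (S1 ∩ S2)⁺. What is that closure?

S1 ∩ S2 = {P2, P3}.
P2 → P3, P4 applies, adding P4
P2, P3, P4 → P5 applies, adding P5
P5 → P1 applies, adding P1
Closure: {P1, P2, P3, P4, P5}.

P1, P2, P3, P4, P5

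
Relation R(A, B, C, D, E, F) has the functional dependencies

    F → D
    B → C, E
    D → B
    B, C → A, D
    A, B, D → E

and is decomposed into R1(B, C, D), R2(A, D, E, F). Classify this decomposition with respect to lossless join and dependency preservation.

Lossless test: (D)⁺ = {A, B, C, D, E}, which contains all of one fragment — lossless.
Dependency preservation: B → C, E; B, C → A, D; A, B, D → E are not contained in any single fragment, but the restricted closure of each left-hand side across the fragments still reaches the right-hand side; the remaining FDs each lie inside some fragment. All dependencies are preserved.

lossless and dependency-preserving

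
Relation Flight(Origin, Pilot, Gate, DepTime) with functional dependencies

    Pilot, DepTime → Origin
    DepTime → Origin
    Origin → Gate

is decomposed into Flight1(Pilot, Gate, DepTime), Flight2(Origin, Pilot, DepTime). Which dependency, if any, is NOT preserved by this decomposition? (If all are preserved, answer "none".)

Check Origin → Gate: no single fragment contains all of {Origin, Gate}, and the restricted closure of {Origin} across the fragments never reaches {Gate}.
Pilot, DepTime → Origin is preserved.
DepTime → Origin is preserved.

Origin → Gate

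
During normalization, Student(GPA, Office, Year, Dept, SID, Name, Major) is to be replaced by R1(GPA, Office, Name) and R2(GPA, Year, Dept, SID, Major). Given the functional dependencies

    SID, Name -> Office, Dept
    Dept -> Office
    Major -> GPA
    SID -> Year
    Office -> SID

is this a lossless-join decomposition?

No

Common attributes: R1 ∩ R2 = {GPA}.
No dependency enlarges {GPA}, so (GPA)⁺ = {GPA}.
The closure contains neither all of R1 = {GPA, Office, Name} nor all of R2 = {GPA, Year, Dept, SID, Major}, so the common attributes are not a superkey of either fragment. The join is lossy.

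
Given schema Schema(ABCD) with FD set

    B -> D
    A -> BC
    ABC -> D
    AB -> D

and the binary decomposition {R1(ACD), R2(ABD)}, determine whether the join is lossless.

Yes

Common attributes: R1 ∩ R2 = {AD}.
Closure of {AD}: A → BC applies, adding BC. So (AD)⁺ = {ABCD}.
This closure contains every attribute of R1, so R1 ∩ R2 → R1. The join is lossless.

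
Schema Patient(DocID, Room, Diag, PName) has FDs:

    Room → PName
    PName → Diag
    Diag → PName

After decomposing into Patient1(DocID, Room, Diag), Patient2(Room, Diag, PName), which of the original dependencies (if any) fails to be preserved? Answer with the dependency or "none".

Room → PName lies within Patient2.
PName → Diag lies within Patient2.
Diag → PName lies within Patient2.
Every dependency is enforceable on the fragments, so the decomposition is dependency-preserving.

none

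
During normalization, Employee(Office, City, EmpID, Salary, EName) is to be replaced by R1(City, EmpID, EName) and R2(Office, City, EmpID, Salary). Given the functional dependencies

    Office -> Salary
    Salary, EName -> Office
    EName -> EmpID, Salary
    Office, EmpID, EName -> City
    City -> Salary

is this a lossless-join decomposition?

Common attributes: R1 ∩ R2 = {City, EmpID}.
Closure of {City, EmpID}: City → Salary applies, adding Salary. So (City, EmpID)⁺ = {City, EmpID, Salary}.
The closure contains neither all of R1 = {City, EmpID, EName} nor all of R2 = {Office, City, EmpID, Salary}, so the common attributes are not a superkey of either fragment. The join is lossy.

No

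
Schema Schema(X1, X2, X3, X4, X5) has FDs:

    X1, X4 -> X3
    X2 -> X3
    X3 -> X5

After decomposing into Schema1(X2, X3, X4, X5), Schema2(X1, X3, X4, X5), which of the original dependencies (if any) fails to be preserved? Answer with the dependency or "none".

none

X1, X4 → X3 lies within Schema2.
X2 → X3 lies within Schema1.
X3 → X5 lies within Schema1.
Every dependency is enforceable on the fragments, so the decomposition is dependency-preserving.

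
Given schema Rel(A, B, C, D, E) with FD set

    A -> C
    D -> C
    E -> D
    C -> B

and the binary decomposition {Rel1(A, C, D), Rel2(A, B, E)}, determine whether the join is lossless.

Common attributes: Rel1 ∩ Rel2 = {A}.
Closure of {A}: A → C applies, adding C; C → B applies, adding B. So (A)⁺ = {A, B, C}.
The closure contains neither all of Rel1 = {A, C, D} nor all of Rel2 = {A, B, E}, so the common attributes are not a superkey of either fragment. The join is lossy.

No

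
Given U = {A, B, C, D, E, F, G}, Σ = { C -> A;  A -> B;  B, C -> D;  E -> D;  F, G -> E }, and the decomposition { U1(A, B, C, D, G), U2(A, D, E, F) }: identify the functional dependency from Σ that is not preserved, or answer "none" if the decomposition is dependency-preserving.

F, G -> E

Check F, G → E: no single fragment contains all of {E, F, G}, and the restricted closure of {F, G} across the fragments never reaches {E}.
C → A is preserved.
A → B is preserved.
B, C → D is preserved.
E → D is preserved.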